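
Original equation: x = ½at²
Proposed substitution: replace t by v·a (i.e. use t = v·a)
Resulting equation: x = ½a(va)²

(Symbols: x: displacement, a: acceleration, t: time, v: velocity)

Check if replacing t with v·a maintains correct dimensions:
No

[t] = [T] and [v·a] = [L^2 T^-3]. These differ, so the substitution replaces a quantity by one of different dimensions and the result x = ½a(va)² has LHS [L] vs RHS [L^5 T^-8] — inconsistent.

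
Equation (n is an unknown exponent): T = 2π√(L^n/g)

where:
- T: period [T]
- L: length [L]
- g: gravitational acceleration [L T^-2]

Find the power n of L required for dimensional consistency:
n = 1

T has dimensions [T]; L has dimensions [L].
With n = 1: 2π√(L^1/g) has dimensions [T], matching the LHS ✓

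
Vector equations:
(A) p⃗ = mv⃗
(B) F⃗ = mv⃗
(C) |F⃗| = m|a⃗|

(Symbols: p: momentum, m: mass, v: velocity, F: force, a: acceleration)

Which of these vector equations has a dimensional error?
(B) F⃗ = mv⃗

(A) p⃗ = mv⃗: LHS [L M T^-1], RHS [L M T^-1] ✓ — mass (scalar) times velocity (vector)
(B) F⃗ = mv⃗: LHS [L M T^-2], RHS [L M T^-1] ✗ — mass times velocity is momentum, not force; should be ma⃗
(C) |F⃗| = m|a⃗|: LHS [L M T^-2], RHS [L M T^-2] ✓ — magnitudes of vectors are scalars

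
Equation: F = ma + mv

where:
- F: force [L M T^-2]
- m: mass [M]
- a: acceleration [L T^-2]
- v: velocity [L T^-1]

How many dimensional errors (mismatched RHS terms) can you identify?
1

LHS F: [L M T^-2]
- ma: [L M T^-2] ✓
- mv: [L M T^-1] ✗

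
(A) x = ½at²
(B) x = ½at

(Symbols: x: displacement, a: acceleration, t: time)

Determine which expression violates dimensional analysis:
(B)

(A) x = ½at²: LHS [L], RHS [L] ✓
(B) x = ½at: LHS [L], RHS [L T^-1] ✗

Expression (B) x = ½at is dimensionally incorrect.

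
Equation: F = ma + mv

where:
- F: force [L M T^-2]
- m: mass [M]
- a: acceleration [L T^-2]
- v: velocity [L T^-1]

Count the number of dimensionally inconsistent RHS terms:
1

LHS F: [L M T^-2]
- ma: [L M T^-2] ✓
- mv: [L M T^-1] ✗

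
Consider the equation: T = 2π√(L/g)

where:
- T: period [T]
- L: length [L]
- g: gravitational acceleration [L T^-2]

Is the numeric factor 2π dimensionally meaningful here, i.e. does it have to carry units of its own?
No

T has dimensions [T] and √(L/g) already has dimensions [T], so the equation balances without 2π contributing any dimensions. 2π is a pure (dimensionless) number; changing or removing it would not affect dimensional consistency.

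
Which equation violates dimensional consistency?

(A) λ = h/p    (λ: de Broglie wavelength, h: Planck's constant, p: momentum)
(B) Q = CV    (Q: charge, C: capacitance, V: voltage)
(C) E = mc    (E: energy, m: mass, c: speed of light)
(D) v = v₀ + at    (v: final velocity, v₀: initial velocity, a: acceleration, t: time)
(C) E = mc

The equation (C) E = mc is dimensionally incorrect.

LHS (E): [L^2 M T^-2]
RHS (mc): [L M T^-1] ✗

The dimensions do not match. The other three equations balance.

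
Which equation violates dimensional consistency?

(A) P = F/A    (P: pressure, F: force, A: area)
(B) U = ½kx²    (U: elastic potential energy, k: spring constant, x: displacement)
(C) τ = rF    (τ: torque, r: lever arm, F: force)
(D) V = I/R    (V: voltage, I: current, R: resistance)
(D) V = I/R

The equation (D) V = I/R is dimensionally incorrect.

LHS (V): [I^-1 L^2 M T^-3]
RHS (I/R): [I^3 L^-2 M^-1 T^3] ✗

The dimensions do not match. The other three equations balance.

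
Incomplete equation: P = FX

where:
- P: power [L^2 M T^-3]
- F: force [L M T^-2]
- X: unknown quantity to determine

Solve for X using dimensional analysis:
X = v (velocity), dimensions [L T^-1]

P has dimensions [L^2 M T^-3]; the rest of the RHS (F) has dimensions [L M T^-2].
So X must have dimensions [L T^-1] — X = v (velocity).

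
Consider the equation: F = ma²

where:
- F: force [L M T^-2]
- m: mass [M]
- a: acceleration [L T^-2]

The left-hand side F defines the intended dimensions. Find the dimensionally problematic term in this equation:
The right-hand side term ma²

F has dimensions [L M T^-2], but ma² has dimensions [L^2 M T^-4], so the term ma² is dimensionally wrong for F.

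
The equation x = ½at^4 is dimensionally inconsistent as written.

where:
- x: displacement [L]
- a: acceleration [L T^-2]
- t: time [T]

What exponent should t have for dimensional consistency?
The exponent of t should be 2: x = ½at^2

The LHS x has dimensions [L]; t has dimensions [T].
As written, the RHS ½at^4 (exponent 4 on t) has dimensions [L T^2], which does not match.
With exponent 2, the RHS ½at^2 has dimensions [L], matching the LHS.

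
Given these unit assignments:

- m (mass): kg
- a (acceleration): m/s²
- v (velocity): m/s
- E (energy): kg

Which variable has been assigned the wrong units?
E

The variable E (energy) should have units J, not kg.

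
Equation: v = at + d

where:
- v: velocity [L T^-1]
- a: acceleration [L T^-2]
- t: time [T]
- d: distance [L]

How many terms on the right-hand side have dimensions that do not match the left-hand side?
1

LHS v: [L T^-1]
- at: [L T^-1] ✓
- d: [L] ✗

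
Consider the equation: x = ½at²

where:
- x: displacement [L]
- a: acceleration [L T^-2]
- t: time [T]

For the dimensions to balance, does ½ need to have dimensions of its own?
No

x has dimensions [L] and at² already has dimensions [L], so the equation balances without ½ contributing any dimensions. ½ is a pure (dimensionless) number; changing or removing it would not affect dimensional consistency.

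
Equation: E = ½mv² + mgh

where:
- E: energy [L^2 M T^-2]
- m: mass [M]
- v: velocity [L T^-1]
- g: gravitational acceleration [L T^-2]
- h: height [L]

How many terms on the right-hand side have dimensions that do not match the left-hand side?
0

LHS E: [L^2 M T^-2]
- ½mv²: [L^2 M T^-2] ✓
- mgh: [L^2 M T^-2] ✓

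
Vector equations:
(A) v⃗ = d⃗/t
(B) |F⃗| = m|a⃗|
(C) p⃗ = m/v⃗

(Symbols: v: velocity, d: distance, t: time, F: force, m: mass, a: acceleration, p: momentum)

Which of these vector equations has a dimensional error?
(C) p⃗ = m/v⃗

(A) v⃗ = d⃗/t: LHS [L T^-1], RHS [L T^-1] ✓ — displacement (vector) divided by time (scalar)
(B) |F⃗| = m|a⃗|: LHS [L M T^-2], RHS [L M T^-2] ✓ — magnitudes of vectors are scalars
(C) p⃗ = m/v⃗: LHS [L M T^-1], RHS [L^-1 M T] ✗ — momentum is mass times velocity; should be mv⃗ (and division by a vector is undefined)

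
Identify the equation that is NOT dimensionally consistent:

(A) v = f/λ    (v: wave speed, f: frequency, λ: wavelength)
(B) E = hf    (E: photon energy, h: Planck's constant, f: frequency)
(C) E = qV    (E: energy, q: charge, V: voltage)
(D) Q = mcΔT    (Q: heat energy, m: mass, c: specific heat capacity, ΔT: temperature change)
(A) v = f/λ

The equation (A) v = f/λ is dimensionally incorrect.

LHS (v): [L T^-1]
RHS (f/λ): [L^-1 T^-1] ✗

The dimensions do not match. The other three equations balance.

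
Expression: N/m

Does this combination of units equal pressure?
No

The expression N/m has dimensions [M T^-2], but pressure has dimensions [L^-1 M T^-2].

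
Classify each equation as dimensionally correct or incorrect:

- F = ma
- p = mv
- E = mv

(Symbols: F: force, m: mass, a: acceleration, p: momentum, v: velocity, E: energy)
Dimensionally correct: F = ma, p = mv
Dimensionally incorrect: E = mv
Ordered (correct first, then incorrect): F = ma, p = mv, E = mv

- F = ma: LHS [L M T^-2], RHS [L M T^-2] → correct ✓
- p = mv: LHS [L M T^-1], RHS [L M T^-1] → correct ✓
- E = mv: LHS [L^2 M T^-2], RHS [L M T^-1] → incorrect ✗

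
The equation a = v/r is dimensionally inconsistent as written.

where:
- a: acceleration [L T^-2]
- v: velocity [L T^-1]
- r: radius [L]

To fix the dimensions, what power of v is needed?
The exponent of v should be 2: a = v^2/r

The LHS a has dimensions [L T^-2]; v has dimensions [L T^-1].
As written, the RHS v/r (exponent 1 on v) has dimensions [T^-1], which does not match.
With exponent 2, the RHS v^2/r has dimensions [L T^-2], matching the LHS.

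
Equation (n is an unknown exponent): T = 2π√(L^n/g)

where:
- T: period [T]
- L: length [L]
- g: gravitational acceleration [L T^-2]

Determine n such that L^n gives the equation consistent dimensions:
n = 1

T has dimensions [T]; L has dimensions [L].
With n = 1: 2π√(L^1/g) has dimensions [T], matching the LHS ✓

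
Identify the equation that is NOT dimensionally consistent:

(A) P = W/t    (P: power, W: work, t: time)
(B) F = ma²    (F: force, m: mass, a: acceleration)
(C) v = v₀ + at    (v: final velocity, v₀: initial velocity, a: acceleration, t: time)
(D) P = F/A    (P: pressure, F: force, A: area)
(B) F = ma²

The equation (B) F = ma² is dimensionally incorrect.

LHS (F): [L M T^-2]
RHS (ma²): [L^2 M T^-4] ✗

The dimensions do not match. The other three equations balance.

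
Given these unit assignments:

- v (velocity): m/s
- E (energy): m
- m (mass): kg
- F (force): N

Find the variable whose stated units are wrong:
E

The variable E (energy) should have units J, not m.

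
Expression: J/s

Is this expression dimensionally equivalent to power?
Yes

The expression J/s has dimensions [L^2 M T^-3], which is exactly power [L^2 M T^-3].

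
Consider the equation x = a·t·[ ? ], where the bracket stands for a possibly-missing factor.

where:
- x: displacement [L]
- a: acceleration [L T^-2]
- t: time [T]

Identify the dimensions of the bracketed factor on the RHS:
[T] — time (e.g. t)

x has dimensions [L]; a·t has dimensions [L T^-1].
The bracketed factor must supply [L] / [L T^-1] = [T].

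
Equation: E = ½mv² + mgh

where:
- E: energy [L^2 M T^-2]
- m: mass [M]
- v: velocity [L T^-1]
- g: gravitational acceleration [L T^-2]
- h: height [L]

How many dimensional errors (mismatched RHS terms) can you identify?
0

LHS E: [L^2 M T^-2]
- ½mv²: [L^2 M T^-2] ✓
- mgh: [L^2 M T^-2] ✓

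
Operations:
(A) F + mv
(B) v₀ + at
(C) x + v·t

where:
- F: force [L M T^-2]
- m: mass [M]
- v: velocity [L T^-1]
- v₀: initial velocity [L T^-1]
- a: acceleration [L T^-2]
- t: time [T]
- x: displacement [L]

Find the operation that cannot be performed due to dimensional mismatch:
(A) F + mv

(A) F + mv: F [L M T^-2] and mv [L M T^-1] — different dimensions cannot be added/subtracted ✗
(B) v₀ + at: v₀ [L T^-1] and at [L T^-1] — same dimensions ✓
(C) x + v·t: x [L] and v·t [L] — same dimensions ✓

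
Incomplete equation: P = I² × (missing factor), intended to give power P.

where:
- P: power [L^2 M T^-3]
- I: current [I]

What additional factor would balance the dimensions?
R (resistance), dimensions [I^-2 L^2 M T^-3]

P has dimensions [L^2 M T^-3] and I² has dimensions [I^2].
The missing factor must have dimensions [L^2 M T^-3] / [I^2] = [I^-2 L^2 M T^-3], i.e. resistance (R).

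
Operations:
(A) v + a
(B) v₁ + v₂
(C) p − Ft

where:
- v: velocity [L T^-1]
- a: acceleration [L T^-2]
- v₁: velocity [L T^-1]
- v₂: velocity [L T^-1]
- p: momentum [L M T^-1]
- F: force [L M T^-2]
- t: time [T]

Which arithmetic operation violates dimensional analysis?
(A) v + a

(A) v + a: v [L T^-1] and a [L T^-2] — different dimensions cannot be added/subtracted ✗
(B) v₁ + v₂: v₁ [L T^-1] and v₂ [L T^-1] — same dimensions ✓
(C) p − Ft: p [L M T^-1] and Ft [L M T^-1] — same dimensions ✓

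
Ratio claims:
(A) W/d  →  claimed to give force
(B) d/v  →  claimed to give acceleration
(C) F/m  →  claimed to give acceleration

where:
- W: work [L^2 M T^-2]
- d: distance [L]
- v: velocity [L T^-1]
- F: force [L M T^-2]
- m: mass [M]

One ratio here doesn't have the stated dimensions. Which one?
(B) d/v does not give acceleration

(A) W/d: [L M T^-2] = force [L M T^-2] ✓
(B) d/v: [T] ≠ acceleration [L T^-2] ✗
(C) F/m: [L T^-2] = acceleration [L T^-2] ✓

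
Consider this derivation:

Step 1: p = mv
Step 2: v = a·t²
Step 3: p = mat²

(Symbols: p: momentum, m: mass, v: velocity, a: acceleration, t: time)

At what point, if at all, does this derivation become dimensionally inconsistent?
Step 2

Step 1: p = mv → LHS [L M T^-1], RHS [L M T^-1] ✓
Step 2: v = a·t² → LHS [L T^-1], RHS [L] ✗

The first dimensional inconsistency appears in step 2: v = a·t²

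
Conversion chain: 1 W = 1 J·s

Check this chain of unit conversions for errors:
The chain is incorrect (it contains an error).

Incorrect: Watt is J/s, not J·s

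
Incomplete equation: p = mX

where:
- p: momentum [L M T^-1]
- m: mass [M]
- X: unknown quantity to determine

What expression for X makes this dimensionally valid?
X = v (velocity), dimensions [L T^-1]

p has dimensions [L M T^-1]; the rest of the RHS (m) has dimensions [M].
So X must have dimensions [L T^-1] — X = v (velocity).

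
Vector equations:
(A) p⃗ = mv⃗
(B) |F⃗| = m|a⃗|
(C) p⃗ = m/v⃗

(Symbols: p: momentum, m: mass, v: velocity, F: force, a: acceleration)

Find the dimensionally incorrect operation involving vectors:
(C) p⃗ = m/v⃗

(A) p⃗ = mv⃗: LHS [L M T^-1], RHS [L M T^-1] ✓ — mass (scalar) times velocity (vector)
(B) |F⃗| = m|a⃗|: LHS [L M T^-2], RHS [L M T^-2] ✓ — magnitudes of vectors are scalars
(C) p⃗ = m/v⃗: LHS [L M T^-1], RHS [L^-1 M T] ✗ — momentum is mass times velocity; should be mv⃗ (and division by a vector is undefined)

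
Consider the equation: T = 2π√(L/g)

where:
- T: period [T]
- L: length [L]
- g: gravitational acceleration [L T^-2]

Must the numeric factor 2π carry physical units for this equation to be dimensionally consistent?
No

T has dimensions [T] and √(L/g) already has dimensions [T], so the equation balances without 2π contributing any dimensions. 2π is a pure (dimensionless) number; changing or removing it would not affect dimensional consistency.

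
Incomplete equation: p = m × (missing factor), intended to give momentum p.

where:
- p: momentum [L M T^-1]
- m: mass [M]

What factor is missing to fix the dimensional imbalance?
v (velocity), dimensions [L T^-1]

p has dimensions [L M T^-1] and m has dimensions [M].
The missing factor must have dimensions [L M T^-1] / [M] = [L T^-1], i.e. velocity (v).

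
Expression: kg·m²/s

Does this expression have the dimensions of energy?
No

The expression kg·m²/s has dimensions [L^2 M T^-1], but energy has dimensions [L^2 M T^-2].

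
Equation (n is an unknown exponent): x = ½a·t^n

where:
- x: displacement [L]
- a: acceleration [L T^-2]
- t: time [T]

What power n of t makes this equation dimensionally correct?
n = 2

x has dimensions [L]; t has dimensions [T].
The rest of the RHS has dimensions [L T^-2], so t^n must supply [T^2].
With n = 2: ½a·t^2 has dimensions [L], matching the LHS ✓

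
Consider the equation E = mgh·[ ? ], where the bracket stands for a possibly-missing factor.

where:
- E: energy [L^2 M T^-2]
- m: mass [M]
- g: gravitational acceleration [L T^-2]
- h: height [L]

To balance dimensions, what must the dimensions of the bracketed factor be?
Nothing is missing — the bracketed factor must be dimensionless.

E has dimensions [L^2 M T^-2] and mgh already has dimensions [L^2 M T^-2], so E = mgh is dimensionally complete.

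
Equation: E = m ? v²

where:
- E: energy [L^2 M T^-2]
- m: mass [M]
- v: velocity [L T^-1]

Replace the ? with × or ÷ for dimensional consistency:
multiplication (×): E = m × v²

E [L^2 M T^-2]; m [M]; v² [L^2 T^-2].
m × v² → [L^2 M T^-2] ✓
m ÷ v² → [L^-2 M T^2] ✗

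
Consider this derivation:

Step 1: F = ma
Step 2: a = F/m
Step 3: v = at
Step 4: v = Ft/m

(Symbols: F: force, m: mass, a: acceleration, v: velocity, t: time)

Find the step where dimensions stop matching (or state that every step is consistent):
No step introduces an error — all steps are dimensionally consistent.

Step 1: F = ma → LHS [L M T^-2], RHS [L M T^-2] ✓
Step 2: a = F/m → LHS [L T^-2], RHS [L T^-2] ✓
Step 3: v = at → LHS [L T^-1], RHS [L T^-1] ✓
Step 4: v = Ft/m → LHS [L T^-1], RHS [L T^-1] ✓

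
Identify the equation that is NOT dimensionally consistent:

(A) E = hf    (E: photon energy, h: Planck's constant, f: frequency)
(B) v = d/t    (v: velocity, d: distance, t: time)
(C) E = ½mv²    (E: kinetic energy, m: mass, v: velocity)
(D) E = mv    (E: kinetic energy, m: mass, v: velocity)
(D) E = mv

The equation (D) E = mv is dimensionally incorrect.

LHS (E): [L^2 M T^-2]
RHS (mv): [L M T^-1] ✗

The dimensions do not match. The other three equations balance.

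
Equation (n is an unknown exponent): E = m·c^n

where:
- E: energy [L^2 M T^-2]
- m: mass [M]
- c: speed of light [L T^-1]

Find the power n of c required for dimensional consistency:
n = 2

E has dimensions [L^2 M T^-2]; c has dimensions [L T^-1].
The rest of the RHS has dimensions [M], so c^n must supply [L^2 T^-2].
With n = 2: m·c^2 has dimensions [L^2 M T^-2], matching the LHS ✓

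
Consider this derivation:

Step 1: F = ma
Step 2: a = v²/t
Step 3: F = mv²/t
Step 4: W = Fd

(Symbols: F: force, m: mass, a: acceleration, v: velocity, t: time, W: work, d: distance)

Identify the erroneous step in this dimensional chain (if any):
Step 2

Step 1: F = ma → LHS [L M T^-2], RHS [L M T^-2] ✓
Step 2: a = v²/t → LHS [L T^-2], RHS [L^2 T^-3] ✗

The first dimensional inconsistency appears in step 2: a = v²/t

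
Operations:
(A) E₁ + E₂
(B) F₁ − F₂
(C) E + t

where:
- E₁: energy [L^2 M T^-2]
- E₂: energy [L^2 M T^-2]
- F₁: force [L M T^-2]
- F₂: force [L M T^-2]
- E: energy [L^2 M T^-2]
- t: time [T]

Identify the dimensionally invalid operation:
(C) E + t

(A) E₁ + E₂: E₁ [L^2 M T^-2] and E₂ [L^2 M T^-2] — same dimensions ✓
(B) F₁ − F₂: F₁ [L M T^-2] and F₂ [L M T^-2] — same dimensions ✓
(C) E + t: E [L^2 M T^-2] and t [T] — different dimensions cannot be added/subtracted ✗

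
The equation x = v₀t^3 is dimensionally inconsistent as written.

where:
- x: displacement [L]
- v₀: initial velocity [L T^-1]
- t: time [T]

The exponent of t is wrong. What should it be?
The exponent of t should be 1: x = v₀t

The LHS x has dimensions [L]; t has dimensions [T].
As written, the RHS v₀t^3 (exponent 3 on t) has dimensions [L T^2], which does not match.
With exponent 1, the RHS v₀t has dimensions [L], matching the LHS.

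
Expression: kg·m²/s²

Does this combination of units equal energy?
Yes

The expression kg·m²/s² has dimensions [L^2 M T^-2], which is exactly energy [L^2 M T^-2].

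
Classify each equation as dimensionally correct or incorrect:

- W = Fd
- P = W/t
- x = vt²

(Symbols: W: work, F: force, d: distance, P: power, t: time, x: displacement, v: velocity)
Dimensionally correct: W = Fd, P = W/t
Dimensionally incorrect: x = vt²
Ordered (correct first, then incorrect): W = Fd, P = W/t, x = vt²

- W = Fd: LHS [L^2 M T^-2], RHS [L^2 M T^-2] → correct ✓
- P = W/t: LHS [L^2 M T^-3], RHS [L^2 M T^-3] → correct ✓
- x = vt²: LHS [L], RHS [L T] → incorrect ✗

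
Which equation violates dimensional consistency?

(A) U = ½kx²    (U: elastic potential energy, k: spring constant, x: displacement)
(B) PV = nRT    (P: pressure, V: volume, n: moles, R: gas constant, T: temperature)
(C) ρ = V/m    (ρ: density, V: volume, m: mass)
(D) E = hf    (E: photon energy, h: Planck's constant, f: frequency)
(C) ρ = V/m

The equation (C) ρ = V/m is dimensionally incorrect.

LHS (ρ): [L^-3 M]
RHS (V/m): [L^3 M^-1] ✗

The dimensions do not match. The other three equations balance.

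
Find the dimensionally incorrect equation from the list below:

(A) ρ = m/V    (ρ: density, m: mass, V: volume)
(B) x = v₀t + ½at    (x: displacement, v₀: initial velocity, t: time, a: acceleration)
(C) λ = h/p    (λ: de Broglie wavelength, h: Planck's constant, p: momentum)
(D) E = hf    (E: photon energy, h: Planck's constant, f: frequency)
(B) x = v₀t + ½at

The equation (B) x = v₀t + ½at is dimensionally incorrect.

LHS (x): [L]
RHS terms:
  - v₀t: [L] ✓
  - ½at: [L T^-1] ✗ (does not match LHS)

The dimensions do not match. The other three equations balance.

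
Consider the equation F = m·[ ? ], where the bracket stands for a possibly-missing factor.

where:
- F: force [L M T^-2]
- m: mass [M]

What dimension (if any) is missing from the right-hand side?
[L T^-2] — acceleration (e.g. a)

F has dimensions [L M T^-2]; m has dimensions [M].
The bracketed factor must supply [L M T^-2] / [M] = [L T^-2].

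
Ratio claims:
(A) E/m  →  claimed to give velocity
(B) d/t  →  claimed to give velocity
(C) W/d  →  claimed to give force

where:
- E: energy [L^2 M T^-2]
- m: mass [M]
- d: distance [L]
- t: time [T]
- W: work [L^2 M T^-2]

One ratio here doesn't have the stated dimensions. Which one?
(A) E/m does not give velocity

(A) E/m: [L^2 T^-2] ≠ velocity [L T^-1] ✗
(B) d/t: [L T^-1] = velocity [L T^-1] ✓
(C) W/d: [L M T^-2] = force [L M T^-2] ✓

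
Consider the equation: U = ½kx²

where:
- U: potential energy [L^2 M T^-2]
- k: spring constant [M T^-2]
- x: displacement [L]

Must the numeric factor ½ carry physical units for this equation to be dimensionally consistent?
No

U has dimensions [L^2 M T^-2] and kx² already has dimensions [L^2 M T^-2], so the equation balances without ½ contributing any dimensions. ½ is a pure (dimensionless) number; changing or removing it would not affect dimensional consistency.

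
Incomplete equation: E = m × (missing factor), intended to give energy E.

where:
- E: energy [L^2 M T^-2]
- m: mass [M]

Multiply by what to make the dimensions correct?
v² (velocity squared), dimensions [L^2 T^-2]

E has dimensions [L^2 M T^-2] and m has dimensions [M].
The missing factor must have dimensions [L^2 M T^-2] / [M] = [L^2 T^-2], i.e. velocity squared (v²).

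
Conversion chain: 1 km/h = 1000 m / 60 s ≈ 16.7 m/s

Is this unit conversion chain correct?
The chain is incorrect (it contains an error).

Incorrect: 1 h = 3600 s, not 60 s (1 km/h ≈ 0.278 m/s)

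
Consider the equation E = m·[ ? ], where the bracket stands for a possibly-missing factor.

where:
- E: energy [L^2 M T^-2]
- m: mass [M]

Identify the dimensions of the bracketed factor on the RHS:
[L^2 T^-2] — velocity squared (e.g. v²)

E has dimensions [L^2 M T^-2]; m has dimensions [M].
The bracketed factor must supply [L^2 M T^-2] / [M] = [L^2 T^-2].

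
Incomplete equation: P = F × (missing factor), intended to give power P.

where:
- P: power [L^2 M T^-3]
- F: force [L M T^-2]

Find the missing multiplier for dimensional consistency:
v (velocity), dimensions [L T^-1]

P has dimensions [L^2 M T^-3] and F has dimensions [L M T^-2].
The missing factor must have dimensions [L^2 M T^-3] / [L M T^-2] = [L T^-1], i.e. velocity (v).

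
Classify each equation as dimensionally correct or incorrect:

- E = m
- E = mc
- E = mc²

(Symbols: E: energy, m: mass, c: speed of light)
Dimensionally correct: E = mc²
Dimensionally incorrect: E = m, E = mc
Ordered (correct first, then incorrect): E = mc², E = m, E = mc

- E = m: LHS [L^2 M T^-2], RHS [M] → incorrect ✗
- E = mc: LHS [L^2 M T^-2], RHS [L M T^-1] → incorrect ✗
- E = mc²: LHS [L^2 M T^-2], RHS [L^2 M T^-2] → correct ✓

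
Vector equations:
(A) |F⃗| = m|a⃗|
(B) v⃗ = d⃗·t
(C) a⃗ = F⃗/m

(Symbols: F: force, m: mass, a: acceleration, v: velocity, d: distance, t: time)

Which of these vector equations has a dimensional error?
(B) v⃗ = d⃗·t

(A) |F⃗| = m|a⃗|: LHS [L M T^-2], RHS [L M T^-2] ✓ — magnitudes of vectors are scalars
(B) v⃗ = d⃗·t: LHS [L T^-1], RHS [L T] ✗ — velocity is displacement per time; should be d⃗/t
(C) a⃗ = F⃗/m: LHS [L T^-2], RHS [L T^-2] ✓ — force (vector) divided by mass (scalar)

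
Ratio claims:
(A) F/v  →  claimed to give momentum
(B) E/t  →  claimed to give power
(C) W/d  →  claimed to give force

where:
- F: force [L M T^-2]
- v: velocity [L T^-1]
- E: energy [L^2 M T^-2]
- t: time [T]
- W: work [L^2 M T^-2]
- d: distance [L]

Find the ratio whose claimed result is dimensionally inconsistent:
(A) F/v does not give momentum

(A) F/v: [M T^-1] ≠ momentum [L M T^-1] ✗
(B) E/t: [L^2 M T^-3] = power [L^2 M T^-3] ✓
(C) W/d: [L M T^-2] = force [L M T^-2] ✓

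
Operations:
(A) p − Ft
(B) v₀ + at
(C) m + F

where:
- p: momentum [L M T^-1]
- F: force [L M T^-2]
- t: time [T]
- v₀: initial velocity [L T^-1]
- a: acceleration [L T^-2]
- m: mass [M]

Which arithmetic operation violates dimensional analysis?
(C) m + F

(A) p − Ft: p [L M T^-1] and Ft [L M T^-1] — same dimensions ✓
(B) v₀ + at: v₀ [L T^-1] and at [L T^-1] — same dimensions ✓
(C) m + F: m [M] and F [L M T^-2] — different dimensions cannot be added/subtracted ✗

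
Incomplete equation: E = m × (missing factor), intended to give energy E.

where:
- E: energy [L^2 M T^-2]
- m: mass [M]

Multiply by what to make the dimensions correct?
v² (velocity squared), dimensions [L^2 T^-2]

E has dimensions [L^2 M T^-2] and m has dimensions [M].
The missing factor must have dimensions [L^2 M T^-2] / [M] = [L^2 T^-2], i.e. velocity squared (v²).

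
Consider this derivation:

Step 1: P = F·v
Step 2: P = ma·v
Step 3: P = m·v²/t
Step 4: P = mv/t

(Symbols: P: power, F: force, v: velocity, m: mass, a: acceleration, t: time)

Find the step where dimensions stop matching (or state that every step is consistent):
Step 4

Step 1: P = F·v → LHS [L^2 M T^-3], RHS [L^2 M T^-3] ✓
Step 2: P = ma·v → LHS [L^2 M T^-3], RHS [L^2 M T^-3] ✓
Step 3: P = m·v²/t → LHS [L^2 M T^-3], RHS [L^2 M T^-3] ✓
Step 4: P = mv/t → LHS [L^2 M T^-3], RHS [L M T^-2] ✗

The first dimensional inconsistency appears in step 4: P = mv/t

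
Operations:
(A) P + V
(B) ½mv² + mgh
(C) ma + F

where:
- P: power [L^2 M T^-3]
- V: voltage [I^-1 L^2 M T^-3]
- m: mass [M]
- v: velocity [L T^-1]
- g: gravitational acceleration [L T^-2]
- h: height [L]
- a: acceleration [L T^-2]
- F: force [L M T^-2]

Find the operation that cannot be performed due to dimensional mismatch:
(A) P + V

(A) P + V: P [L^2 M T^-3] and V [I^-1 L^2 M T^-3] — different dimensions cannot be added/subtracted ✗
(B) ½mv² + mgh: ½mv² [L^2 M T^-2] and mgh [L^2 M T^-2] — same dimensions ✓
(C) ma + F: ma [L M T^-2] and F [L M T^-2] — same dimensions ✓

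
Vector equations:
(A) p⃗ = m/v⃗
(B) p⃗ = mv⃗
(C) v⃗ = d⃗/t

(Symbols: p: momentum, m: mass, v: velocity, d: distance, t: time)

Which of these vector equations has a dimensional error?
(A) p⃗ = m/v⃗

(A) p⃗ = m/v⃗: LHS [L M T^-1], RHS [L^-1 M T] ✗ — momentum is mass times velocity; should be mv⃗ (and division by a vector is undefined)
(B) p⃗ = mv⃗: LHS [L M T^-1], RHS [L M T^-1] ✓ — mass (scalar) times velocity (vector)
(C) v⃗ = d⃗/t: LHS [L T^-1], RHS [L T^-1] ✓ — displacement (vector) divided by time (scalar)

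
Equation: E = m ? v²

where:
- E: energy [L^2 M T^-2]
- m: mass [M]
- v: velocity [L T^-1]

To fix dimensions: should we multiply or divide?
multiplication (×): E = m × v²

E [L^2 M T^-2]; m [M]; v² [L^2 T^-2].
m × v² → [L^2 M T^-2] ✓
m ÷ v² → [L^-2 M T^2] ✗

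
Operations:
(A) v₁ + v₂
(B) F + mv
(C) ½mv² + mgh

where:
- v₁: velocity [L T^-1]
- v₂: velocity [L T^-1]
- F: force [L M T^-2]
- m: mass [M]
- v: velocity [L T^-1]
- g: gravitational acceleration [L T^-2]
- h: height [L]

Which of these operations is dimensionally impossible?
(B) F + mv

(A) v₁ + v₂: v₁ [L T^-1] and v₂ [L T^-1] — same dimensions ✓
(B) F + mv: F [L M T^-2] and mv [L M T^-1] — different dimensions cannot be added/subtracted ✗
(C) ½mv² + mgh: ½mv² [L^2 M T^-2] and mgh [L^2 M T^-2] — same dimensions ✓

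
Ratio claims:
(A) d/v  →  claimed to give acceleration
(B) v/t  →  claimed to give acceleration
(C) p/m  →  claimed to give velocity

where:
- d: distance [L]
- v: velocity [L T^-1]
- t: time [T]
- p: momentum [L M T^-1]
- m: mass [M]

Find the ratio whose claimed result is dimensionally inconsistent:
(A) d/v does not give acceleration

(A) d/v: [T] ≠ acceleration [L T^-2] ✗
(B) v/t: [L T^-2] = acceleration [L T^-2] ✓
(C) p/m: [L T^-1] = velocity [L T^-1] ✓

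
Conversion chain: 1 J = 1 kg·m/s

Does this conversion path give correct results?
The chain is incorrect (it contains an error).

Incorrect: Joule is kg·m²/s², not kg·m/s (that is momentum)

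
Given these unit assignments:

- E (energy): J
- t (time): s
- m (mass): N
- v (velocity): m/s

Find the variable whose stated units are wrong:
m

The variable m (mass) should have units kg, not N.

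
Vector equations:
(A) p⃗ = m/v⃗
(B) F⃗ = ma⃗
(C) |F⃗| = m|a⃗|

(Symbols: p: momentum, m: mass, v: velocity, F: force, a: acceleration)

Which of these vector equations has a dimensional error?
(A) p⃗ = m/v⃗

(A) p⃗ = m/v⃗: LHS [L M T^-1], RHS [L^-1 M T] ✗ — momentum is mass times velocity; should be mv⃗ (and division by a vector is undefined)
(B) F⃗ = ma⃗: LHS [L M T^-2], RHS [L M T^-2] ✓ — Force and acceleration are vectors, mass is a scalar
(C) |F⃗| = m|a⃗|: LHS [L M T^-2], RHS [L M T^-2] ✓ — magnitudes of vectors are scalars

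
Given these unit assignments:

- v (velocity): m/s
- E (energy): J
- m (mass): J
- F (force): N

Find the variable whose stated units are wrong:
m

The variable m (mass) should have units kg, not J.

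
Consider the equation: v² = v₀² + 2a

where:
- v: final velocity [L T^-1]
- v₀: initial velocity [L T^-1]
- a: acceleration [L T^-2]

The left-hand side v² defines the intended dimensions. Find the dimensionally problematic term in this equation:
The term 2a

Checking each RHS term against the LHS:
- v₀²: [L^2 T^-2] — matches v² [L^2 T^-2] ✓
- 2a: [L T^-2] — does NOT match v² [L^2 T^-2] ✗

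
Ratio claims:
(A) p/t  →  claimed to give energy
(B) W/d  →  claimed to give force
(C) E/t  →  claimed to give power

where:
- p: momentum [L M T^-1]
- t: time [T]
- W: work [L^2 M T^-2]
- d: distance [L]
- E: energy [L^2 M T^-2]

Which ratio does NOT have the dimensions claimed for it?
(A) p/t does not give energy

(A) p/t: [L M T^-2] ≠ energy [L^2 M T^-2] ✗
(B) W/d: [L M T^-2] = force [L M T^-2] ✓
(C) E/t: [L^2 M T^-3] = power [L^2 M T^-3] ✓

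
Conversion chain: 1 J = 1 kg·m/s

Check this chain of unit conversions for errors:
The chain is incorrect (it contains an error).

Incorrect: Joule is kg·m²/s², not kg·m/s (that is momentum)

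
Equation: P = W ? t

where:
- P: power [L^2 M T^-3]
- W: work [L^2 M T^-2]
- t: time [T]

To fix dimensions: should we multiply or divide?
division (÷): P = W ÷ t

P [L^2 M T^-3]; W [L^2 M T^-2]; t [T].
W × t → [L^2 M T^-1] ✗
W ÷ t → [L^2 M T^-3] ✓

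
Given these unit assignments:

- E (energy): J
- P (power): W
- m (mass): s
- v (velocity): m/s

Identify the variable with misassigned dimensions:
m

The variable m (mass) should have units kg, not s.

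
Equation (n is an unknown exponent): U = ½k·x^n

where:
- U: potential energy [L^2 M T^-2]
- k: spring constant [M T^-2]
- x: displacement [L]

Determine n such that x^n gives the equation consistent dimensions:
n = 2

U has dimensions [L^2 M T^-2]; x has dimensions [L].
The rest of the RHS has dimensions [M T^-2], so x^n must supply [L^2].
With n = 2: ½k·x^2 has dimensions [L^2 M T^-2], matching the LHS ✓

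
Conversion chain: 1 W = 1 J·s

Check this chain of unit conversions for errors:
The chain is incorrect (it contains an error).

Incorrect: Watt is J/s, not J·s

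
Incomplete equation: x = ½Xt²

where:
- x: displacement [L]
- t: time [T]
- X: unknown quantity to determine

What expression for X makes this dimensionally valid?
X = a (acceleration), dimensions [L T^-2]

x has dimensions [L]; the rest of the RHS (½ t²) has dimensions [T^2].
So X must have dimensions [L T^-2] — X = a (acceleration).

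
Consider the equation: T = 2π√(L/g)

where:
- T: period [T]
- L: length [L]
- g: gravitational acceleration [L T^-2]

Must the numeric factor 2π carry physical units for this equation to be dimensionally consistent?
No

T has dimensions [T] and √(L/g) already has dimensions [T], so the equation balances without 2π contributing any dimensions. 2π is a pure (dimensionless) number; changing or removing it would not affect dimensional consistency.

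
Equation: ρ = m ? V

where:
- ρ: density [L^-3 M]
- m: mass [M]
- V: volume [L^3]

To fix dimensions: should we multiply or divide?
division (÷): ρ = m ÷ V

ρ [L^-3 M]; m [M]; V [L^3].
m × V → [L^3 M] ✗
m ÷ V → [L^-3 M] ✓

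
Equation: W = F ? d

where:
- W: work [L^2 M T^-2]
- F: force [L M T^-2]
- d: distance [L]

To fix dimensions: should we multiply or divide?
multiplication (×): W = F × d

W [L^2 M T^-2]; F [L M T^-2]; d [L].
F × d → [L^2 M T^-2] ✓
F ÷ d → [M T^-2] ✗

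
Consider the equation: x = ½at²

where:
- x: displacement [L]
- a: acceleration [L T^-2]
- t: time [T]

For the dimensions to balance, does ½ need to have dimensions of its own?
No

x has dimensions [L] and at² already has dimensions [L], so the equation balances without ½ contributing any dimensions. ½ is a pure (dimensionless) number; changing or removing it would not affect dimensional consistency.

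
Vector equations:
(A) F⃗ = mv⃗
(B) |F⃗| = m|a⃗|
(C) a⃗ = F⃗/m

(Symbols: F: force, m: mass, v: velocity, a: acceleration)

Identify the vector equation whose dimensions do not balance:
(A) F⃗ = mv⃗

(A) F⃗ = mv⃗: LHS [L M T^-2], RHS [L M T^-1] ✗ — mass times velocity is momentum, not force; should be ma⃗
(B) |F⃗| = m|a⃗|: LHS [L M T^-2], RHS [L M T^-2] ✓ — magnitudes of vectors are scalars
(C) a⃗ = F⃗/m: LHS [L T^-2], RHS [L T^-2] ✓ — force (vector) divided by mass (scalar)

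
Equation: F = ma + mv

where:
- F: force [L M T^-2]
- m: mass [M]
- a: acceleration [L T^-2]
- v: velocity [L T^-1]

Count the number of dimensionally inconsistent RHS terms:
1

LHS F: [L M T^-2]
- ma: [L M T^-2] ✓
- mv: [L M T^-1] ✗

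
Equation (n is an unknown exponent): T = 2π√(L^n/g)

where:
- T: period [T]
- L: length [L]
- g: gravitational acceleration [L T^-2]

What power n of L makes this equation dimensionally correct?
n = 1

T has dimensions [T]; L has dimensions [L].
With n = 1: 2π√(L^1/g) has dimensions [T], matching the LHS ✓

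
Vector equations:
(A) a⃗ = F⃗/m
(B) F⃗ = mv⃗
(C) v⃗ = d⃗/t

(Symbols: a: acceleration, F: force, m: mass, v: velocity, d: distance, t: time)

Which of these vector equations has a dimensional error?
(B) F⃗ = mv⃗

(A) a⃗ = F⃗/m: LHS [L T^-2], RHS [L T^-2] ✓ — force (vector) divided by mass (scalar)
(B) F⃗ = mv⃗: LHS [L M T^-2], RHS [L M T^-1] ✗ — mass times velocity is momentum, not force; should be ma⃗
(C) v⃗ = d⃗/t: LHS [L T^-1], RHS [L T^-1] ✓ — displacement (vector) divided by time (scalar)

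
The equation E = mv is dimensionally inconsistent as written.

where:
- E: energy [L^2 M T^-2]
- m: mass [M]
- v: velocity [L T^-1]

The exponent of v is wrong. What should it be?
The exponent of v should be 2: E = mv^2

The LHS E has dimensions [L^2 M T^-2]; v has dimensions [L T^-1].
As written, the RHS mv (exponent 1 on v) has dimensions [L M T^-1], which does not match.
With exponent 2, the RHS mv^2 has dimensions [L^2 M T^-2], matching the LHS.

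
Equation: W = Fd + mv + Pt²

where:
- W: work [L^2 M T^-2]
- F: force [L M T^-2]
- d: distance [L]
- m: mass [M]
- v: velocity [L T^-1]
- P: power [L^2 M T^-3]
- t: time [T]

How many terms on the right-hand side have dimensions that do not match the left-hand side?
2

LHS W: [L^2 M T^-2]
- Fd: [L^2 M T^-2] ✓
- mv: [L M T^-1] ✗
- Pt²: [L^2 M T^-1] ✗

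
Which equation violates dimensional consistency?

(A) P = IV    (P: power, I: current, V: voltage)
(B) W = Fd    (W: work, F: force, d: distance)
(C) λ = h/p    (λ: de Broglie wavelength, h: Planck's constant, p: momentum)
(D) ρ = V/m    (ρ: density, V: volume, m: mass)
(D) ρ = V/m

The equation (D) ρ = V/m is dimensionally incorrect.

LHS (ρ): [L^-3 M]
RHS (V/m): [L^3 M^-1] ✗

The dimensions do not match. The other three equations balance.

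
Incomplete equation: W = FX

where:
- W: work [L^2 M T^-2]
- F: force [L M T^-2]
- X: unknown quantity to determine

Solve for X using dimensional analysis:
X = d (distance), dimensions [L]

W has dimensions [L^2 M T^-2]; the rest of the RHS (F) has dimensions [L M T^-2].
So X must have dimensions [L] — X = d (distance).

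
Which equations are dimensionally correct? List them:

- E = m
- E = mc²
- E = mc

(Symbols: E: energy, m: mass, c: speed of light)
Dimensionally correct: E = mc²
Dimensionally incorrect: E = m, E = mc
Ordered (correct first, then incorrect): E = mc², E = m, E = mc

- E = m: LHS [L^2 M T^-2], RHS [M] → incorrect ✗
- E = mc²: LHS [L^2 M T^-2], RHS [L^2 M T^-2] → correct ✓
- E = mc: LHS [L^2 M T^-2], RHS [L M T^-1] → incorrect ✗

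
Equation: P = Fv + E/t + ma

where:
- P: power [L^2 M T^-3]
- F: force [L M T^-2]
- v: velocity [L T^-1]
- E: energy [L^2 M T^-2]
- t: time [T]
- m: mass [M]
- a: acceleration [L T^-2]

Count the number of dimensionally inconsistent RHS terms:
1

LHS P: [L^2 M T^-3]
- Fv: [L^2 M T^-3] ✓
- E/t: [L^2 M T^-3] ✓
- ma: [L M T^-2] ✗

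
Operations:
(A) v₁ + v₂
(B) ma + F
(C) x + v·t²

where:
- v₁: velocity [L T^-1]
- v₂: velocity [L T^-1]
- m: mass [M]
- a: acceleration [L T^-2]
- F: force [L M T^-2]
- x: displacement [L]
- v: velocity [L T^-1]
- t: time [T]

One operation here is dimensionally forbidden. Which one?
(C) x + v·t²

(A) v₁ + v₂: v₁ [L T^-1] and v₂ [L T^-1] — same dimensions ✓
(B) ma + F: ma [L M T^-2] and F [L M T^-2] — same dimensions ✓
(C) x + v·t²: x [L] and v·t² [L T] — different dimensions cannot be added/subtracted ✗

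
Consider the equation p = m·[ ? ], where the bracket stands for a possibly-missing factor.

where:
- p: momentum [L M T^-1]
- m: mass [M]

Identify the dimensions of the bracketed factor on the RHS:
[L T^-1] — velocity (e.g. v)

p has dimensions [L M T^-1]; m has dimensions [M].
The bracketed factor must supply [L M T^-1] / [M] = [L T^-1].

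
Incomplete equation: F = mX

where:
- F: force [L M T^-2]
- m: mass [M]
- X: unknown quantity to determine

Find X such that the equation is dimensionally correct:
X = a (acceleration), dimensions [L T^-2]

F has dimensions [L M T^-2]; the rest of the RHS (m) has dimensions [M].
So X must have dimensions [L T^-2] — X = a (acceleration).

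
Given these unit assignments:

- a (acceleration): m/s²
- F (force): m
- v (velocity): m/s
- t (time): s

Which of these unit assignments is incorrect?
F

The variable F (force) should have units N, not m.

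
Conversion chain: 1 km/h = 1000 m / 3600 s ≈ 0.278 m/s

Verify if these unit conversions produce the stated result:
The chain is correct (no errors).

Correct: 1 km = 1000 m, 1 h = 3600 s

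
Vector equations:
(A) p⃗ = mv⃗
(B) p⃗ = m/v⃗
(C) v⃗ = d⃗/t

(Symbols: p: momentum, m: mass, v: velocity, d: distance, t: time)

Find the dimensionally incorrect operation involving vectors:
(B) p⃗ = m/v⃗

(A) p⃗ = mv⃗: LHS [L M T^-1], RHS [L M T^-1] ✓ — mass (scalar) times velocity (vector)
(B) p⃗ = m/v⃗: LHS [L M T^-1], RHS [L^-1 M T] ✗ — momentum is mass times velocity; should be mv⃗ (and division by a vector is undefined)
(C) v⃗ = d⃗/t: LHS [L T^-1], RHS [L T^-1] ✓ — displacement (vector) divided by time (scalar)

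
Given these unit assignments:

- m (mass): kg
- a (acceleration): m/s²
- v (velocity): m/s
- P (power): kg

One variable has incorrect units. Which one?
P

The variable P (power) should have units W, not kg.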